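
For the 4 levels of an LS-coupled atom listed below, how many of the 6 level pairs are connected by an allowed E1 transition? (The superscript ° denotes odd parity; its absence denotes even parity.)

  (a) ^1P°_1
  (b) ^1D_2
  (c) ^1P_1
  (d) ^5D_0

(a)–(b): allowed.
(a)–(c): allowed.
(a)–(d): forbidden (ΔS).
(b)–(c): forbidden (parity).
(b)–(d): forbidden (parity, ΔS, ΔJ).
(c)–(d): forbidden (parity, ΔS).
Allowed pairs: 2 of 6.

2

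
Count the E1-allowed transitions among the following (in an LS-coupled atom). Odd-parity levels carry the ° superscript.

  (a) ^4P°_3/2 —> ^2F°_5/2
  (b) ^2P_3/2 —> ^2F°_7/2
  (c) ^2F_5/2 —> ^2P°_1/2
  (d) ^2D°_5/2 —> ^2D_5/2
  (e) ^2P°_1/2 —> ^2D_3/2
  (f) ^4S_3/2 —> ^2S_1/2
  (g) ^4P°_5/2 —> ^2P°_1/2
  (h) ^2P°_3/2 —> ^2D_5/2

(a) forbidden (parity, ΔS, ΔL fail)
(b) forbidden (ΔL, ΔJ fail)
(c) forbidden (ΔL, ΔJ fail)
(d) allowed
(e) allowed
(f) forbidden (parity, ΔS, ΔL fail)
(g) forbidden (parity, ΔS, ΔJ fail)
(h) allowed
Total allowed: 3 of 8.

3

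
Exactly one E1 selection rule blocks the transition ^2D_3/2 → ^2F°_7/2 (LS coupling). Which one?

the ΔJ = 0, ±1 rule

Initial level: S=1/2, L=2, J=3/2, parity even. Final level: S=1/2, L=3, J=7/2, parity odd.
Parity must change: even → odd — ✓.
ΔS = 0: S: 1/2 → 1/2 — ✓.
ΔL = 0, ±1 (not L=0↔0): L: 2 → 3, ΔL = +1 — ✓.
ΔJ = 0, ±1 (not J=0↔0): J: 3/2 → 7/2, ΔJ = +2 — ✗.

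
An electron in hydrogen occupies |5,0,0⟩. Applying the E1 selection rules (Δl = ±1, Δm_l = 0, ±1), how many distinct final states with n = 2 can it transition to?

E1 requires Δl = ±1, so l_f ∈ {-1, 1}; with 0 ≤ l_f ≤ n_f−1 = 1, the allowed l_f values are {1}.
For l_f = 1: m_f ∈ {m_i−1, m_i, m_i+1} ∩ [−1, 1] = {-1, 0, 1} → 3 states.
Total: 3.

3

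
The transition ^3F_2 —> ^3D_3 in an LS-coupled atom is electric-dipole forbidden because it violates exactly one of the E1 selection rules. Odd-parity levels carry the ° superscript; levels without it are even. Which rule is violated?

ΔS = 0: S: 1 → 1 — satisfied.
Parity must change: even → even — violated.
ΔL = 0, ±1 (not L=0↔0): L: 3 → 2, ΔL = -1 — satisfied.
ΔJ = 0, ±1 (not J=0↔0): J: 2 → 3, ΔJ = +1 — satisfied.

parity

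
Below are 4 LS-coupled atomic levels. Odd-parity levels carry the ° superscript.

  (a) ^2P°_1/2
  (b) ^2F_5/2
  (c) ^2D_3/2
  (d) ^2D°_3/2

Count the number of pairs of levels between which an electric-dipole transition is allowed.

(a)–(b): forbidden (ΔL, ΔJ).
(a)–(c): allowed.
(a)–(d): forbidden (parity).
(b)–(c): forbidden (parity).
(b)–(d): allowed.
(c)–(d): allowed.
Allowed pairs: 3 of 6.

3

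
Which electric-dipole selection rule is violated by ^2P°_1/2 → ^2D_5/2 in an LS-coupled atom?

the ΔJ = 0, ±1 rule

Reading off the term symbols: S 1/2→1/2, L 1→2, J 1/2→5/2, parity odd→even.
Parity must change: odd → even — satisfied.
ΔS = 0: S: 1/2 → 1/2 — satisfied.
ΔJ = 0, ±1 (not J=0↔0): J: 1/2 → 5/2, ΔJ = +2 — violated.
ΔL = 0, ±1 (not L=0↔0): L: 1 → 2, ΔL = +1 — satisfied.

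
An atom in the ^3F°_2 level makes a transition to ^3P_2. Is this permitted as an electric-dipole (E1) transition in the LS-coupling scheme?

forbidden

Parity must change: odd → even — passes.
ΔS = 0: S: 1 → 1 — passes.
ΔL = 0, ±1 (not L=0↔0): L: 3 → 1, ΔL = -2 — fails.
ΔJ = 0, ±1 (not J=0↔0): J: 2 → 2, ΔJ = +0 — passes.
Rule(s) violated: ΔL.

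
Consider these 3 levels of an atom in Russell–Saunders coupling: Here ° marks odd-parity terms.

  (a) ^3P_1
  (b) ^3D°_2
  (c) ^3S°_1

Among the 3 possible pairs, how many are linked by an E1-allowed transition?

2

(a)–(b): allowed.
(a)–(c): allowed.
(b)–(c): forbidden (parity, ΔL).
Allowed pairs: 2 of 3.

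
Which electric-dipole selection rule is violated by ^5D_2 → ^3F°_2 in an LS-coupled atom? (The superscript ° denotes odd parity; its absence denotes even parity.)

ΔS = 0: S: 2 → 1 — fails.
ΔJ = 0, ±1 (not J=0↔0): J: 2 → 2, ΔJ = +0 — ok.
Parity must change: even → odd — ok.
ΔL = 0, ±1 (not L=0↔0): L: 2 → 3, ΔL = +1 — ok.

the ΔS = 0 rule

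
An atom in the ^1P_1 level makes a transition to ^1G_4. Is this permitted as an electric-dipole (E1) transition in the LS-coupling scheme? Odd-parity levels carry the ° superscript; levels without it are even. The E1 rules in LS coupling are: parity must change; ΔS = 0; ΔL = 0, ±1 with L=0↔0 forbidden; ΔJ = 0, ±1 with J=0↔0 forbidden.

Initial level: S=0, L=1, J=1, parity even. Final level: S=0, L=4, J=4, parity even.
Parity must change: even → even — violated.
ΔS = 0: S: 0 → 0 — satisfied.
ΔJ = 0, ±1 (not J=0↔0): J: 1 → 4, ΔJ = +3 — violated.
ΔL = 0, ±1 (not L=0↔0): L: 1 → 4, ΔL = +3 — violated.
Rule(s) violated: parity, ΔL, ΔJ.

forbidden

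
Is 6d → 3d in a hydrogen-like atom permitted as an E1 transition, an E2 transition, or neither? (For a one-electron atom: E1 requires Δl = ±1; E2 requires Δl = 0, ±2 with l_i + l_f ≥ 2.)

E2

Δl = 2 − 2 = +0; l_i + l_f = 4.
E1 (Δl = ±1): not satisfied.
E2 (Δl = 0,±2, l_i+l_f ≥ 2): satisfied.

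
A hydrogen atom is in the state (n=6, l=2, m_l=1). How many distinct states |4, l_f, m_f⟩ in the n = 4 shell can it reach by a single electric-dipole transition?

E1 requires Δl = ±1, so l_f ∈ {1, 3}; with 0 ≤ l_f ≤ n_f−1 = 3, the allowed l_f values are {1, 3}.
For l_f = 1: m_f ∈ {m_i−1, m_i, m_i+1} ∩ [−1, 1] = {0, 1} → 2 states.
For l_f = 3: m_f ∈ {m_i−1, m_i, m_i+1} ∩ [−3, 3] = {0, 1, 2} → 3 states.
Total: 5.

5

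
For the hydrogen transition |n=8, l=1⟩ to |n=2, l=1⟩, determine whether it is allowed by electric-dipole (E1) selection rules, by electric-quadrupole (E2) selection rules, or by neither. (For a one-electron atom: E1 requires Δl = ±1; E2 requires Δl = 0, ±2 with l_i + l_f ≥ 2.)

Δl = 1 − 1 = +0; l_i + l_f = 2.
E1 (Δl = ±1): not satisfied.
E2 (Δl = 0,±2, l_i+l_f ≥ 2): satisfied.

E2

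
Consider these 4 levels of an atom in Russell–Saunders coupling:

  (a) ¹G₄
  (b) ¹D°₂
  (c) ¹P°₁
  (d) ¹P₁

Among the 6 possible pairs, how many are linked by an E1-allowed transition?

(a)–(b): forbidden (ΔL, ΔJ).
(a)–(c): forbidden (ΔL, ΔJ).
(a)–(d): forbidden (parity, ΔL, ΔJ).
(b)–(c): forbidden (parity).
(b)–(d): allowed.
(c)–(d): allowed.
Allowed pairs: 2 of 6.

2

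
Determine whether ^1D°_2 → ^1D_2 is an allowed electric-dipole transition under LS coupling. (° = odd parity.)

allowed

Parity must change: odd → even — passes.
ΔS = 0: S: 0 → 0 — passes.
ΔL = 0, ±1 (not L=0↔0): L: 2 → 2, ΔL = +0 — passes.
ΔJ = 0, ±1 (not J=0↔0): J: 2 → 2, ΔJ = +0 — passes.
All four E1 rules are satisfied.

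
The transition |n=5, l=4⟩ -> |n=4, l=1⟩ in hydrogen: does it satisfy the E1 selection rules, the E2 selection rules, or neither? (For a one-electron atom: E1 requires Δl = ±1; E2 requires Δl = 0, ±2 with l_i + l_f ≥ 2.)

Δl = 1 − 4 = -3; l_i + l_f = 5.
E1 (Δl = ±1): not satisfied.
E2 (Δl = 0,±2, l_i+l_f ≥ 2): not satisfied.

neither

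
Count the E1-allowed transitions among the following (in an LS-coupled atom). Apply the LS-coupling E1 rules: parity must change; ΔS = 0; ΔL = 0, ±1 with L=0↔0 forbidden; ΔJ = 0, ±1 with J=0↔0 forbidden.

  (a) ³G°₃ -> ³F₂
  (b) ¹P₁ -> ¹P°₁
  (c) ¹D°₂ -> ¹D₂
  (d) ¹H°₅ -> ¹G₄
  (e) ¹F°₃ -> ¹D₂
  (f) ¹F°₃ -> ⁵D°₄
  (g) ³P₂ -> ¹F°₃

(a) allowed
(b) allowed
(c) allowed
(d) allowed
(e) allowed
(f) forbidden (parity, ΔS fail)
(g) forbidden (ΔS, ΔL fail)
Total allowed: 5 of 7.

5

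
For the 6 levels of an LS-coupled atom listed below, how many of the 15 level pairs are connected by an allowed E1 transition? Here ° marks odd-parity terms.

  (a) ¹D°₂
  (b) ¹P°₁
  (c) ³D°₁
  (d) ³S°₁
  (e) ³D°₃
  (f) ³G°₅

0

(a)–(b): forbidden (parity).
(a)–(c): forbidden (parity, ΔS).
(a)–(d): forbidden (parity, ΔS, ΔL).
(a)–(e): forbidden (parity, ΔS).
(a)–(f): forbidden (parity, ΔS, ΔL, ΔJ).
(b)–(c): forbidden (parity, ΔS).
(b)–(d): forbidden (parity, ΔS).
(b)–(e): forbidden (parity, ΔS, ΔJ).
(b)–(f): forbidden (parity, ΔS, ΔL, ΔJ).
(c)–(d): forbidden (parity, ΔL).
(c)–(e): forbidden (parity, ΔJ).
(c)–(f): forbidden (parity, ΔL, ΔJ).
(d)–(e): forbidden (parity, ΔL, ΔJ).
(d)–(f): forbidden (parity, ΔL, ΔJ).
(e)–(f): forbidden (parity, ΔL, ΔJ).
Allowed pairs: 0 of 15.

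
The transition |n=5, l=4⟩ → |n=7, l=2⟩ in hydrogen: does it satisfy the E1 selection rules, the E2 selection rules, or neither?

E2

Δl = 2 − 4 = -2; l_i + l_f = 6.
E1 (Δl = ±1): not satisfied.
E2 (Δl = 0,±2, l_i+l_f ≥ 2): satisfied.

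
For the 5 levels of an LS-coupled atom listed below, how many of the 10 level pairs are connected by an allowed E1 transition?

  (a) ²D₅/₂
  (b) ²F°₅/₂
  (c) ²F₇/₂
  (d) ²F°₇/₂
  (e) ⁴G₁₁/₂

(a)–(b): allowed.
(a)–(c): forbidden (parity).
(a)–(d): allowed.
(a)–(e): forbidden (parity, ΔS, ΔL, ΔJ).
(b)–(c): allowed.
(b)–(d): forbidden (parity).
(b)–(e): forbidden (ΔS, ΔJ).
(c)–(d): allowed.
(c)–(e): forbidden (parity, ΔS, ΔJ).
(d)–(e): forbidden (ΔS, ΔJ).
Allowed pairs: 4 of 10.

4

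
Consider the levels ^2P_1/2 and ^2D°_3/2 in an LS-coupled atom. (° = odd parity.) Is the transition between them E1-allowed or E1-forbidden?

ΔS = 0: S: 1/2 → 1/2 — ✓.
ΔL = 0, ±1 (not L=0↔0): L: 1 → 2, ΔL = +1 — ✓.
ΔJ = 0, ±1 (not J=0↔0): J: 1/2 → 3/2, ΔJ = +1 — ✓.
Parity must change: even → odd — ✓.
All four E1 rules are satisfied.

allowed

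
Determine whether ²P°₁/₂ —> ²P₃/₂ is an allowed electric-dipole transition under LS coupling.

allowed

Initial level: S=1/2, L=1, J=1/2, parity odd. Final level: S=1/2, L=1, J=3/2, parity even.
Parity must change: odd → even — ✓.
ΔS = 0: S: 1/2 → 1/2 — ✓.
ΔL = 0, ±1 (not L=0↔0): L: 1 → 1, ΔL = +0 — ✓.
ΔJ = 0, ±1 (not J=0↔0): J: 1/2 → 3/2, ΔJ = +1 — ✓.
All four E1 rules are satisfied.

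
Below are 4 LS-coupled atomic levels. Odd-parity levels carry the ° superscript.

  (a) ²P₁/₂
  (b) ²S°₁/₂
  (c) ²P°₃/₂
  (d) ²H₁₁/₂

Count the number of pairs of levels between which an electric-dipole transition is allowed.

2

(a)–(b): allowed.
(a)–(c): allowed.
(a)–(d): forbidden (parity, ΔL, ΔJ).
(b)–(c): forbidden (parity).
(b)–(d): forbidden (ΔL, ΔJ).
(c)–(d): forbidden (ΔL, ΔJ).
Allowed pairs: 2 of 6.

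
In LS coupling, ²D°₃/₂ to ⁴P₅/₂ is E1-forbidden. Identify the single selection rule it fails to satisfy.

the ΔS = 0 rule

Parity must change: odd → even — satisfied.
ΔS = 0: S: 1/2 → 3/2 — violated.
ΔL = 0, ±1 (not L=0↔0): L: 2 → 1, ΔL = -1 — satisfied.
ΔJ = 0, ±1 (not J=0↔0): J: 3/2 → 5/2, ΔJ = +1 — satisfied.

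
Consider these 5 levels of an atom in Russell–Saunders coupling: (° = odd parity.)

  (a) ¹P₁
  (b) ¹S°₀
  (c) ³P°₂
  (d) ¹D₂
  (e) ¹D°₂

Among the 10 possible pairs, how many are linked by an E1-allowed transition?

(a)–(b): allowed.
(a)–(c): forbidden (ΔS).
(a)–(d): forbidden (parity).
(a)–(e): allowed.
(b)–(c): forbidden (parity, ΔS, ΔJ).
(b)–(d): forbidden (ΔL, ΔJ).
(b)–(e): forbidden (parity, ΔL, ΔJ).
(c)–(d): forbidden (ΔS).
(c)–(e): forbidden (parity, ΔS).
(d)–(e): allowed.
Allowed pairs: 3 of 10.

3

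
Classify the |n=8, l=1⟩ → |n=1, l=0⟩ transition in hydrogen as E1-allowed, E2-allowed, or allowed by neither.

E1

Δl = 0 − 1 = -1; l_i + l_f = 1.
E1 (Δl = ±1): satisfied.
E2 (Δl = 0,±2, l_i+l_f ≥ 2): not satisfied.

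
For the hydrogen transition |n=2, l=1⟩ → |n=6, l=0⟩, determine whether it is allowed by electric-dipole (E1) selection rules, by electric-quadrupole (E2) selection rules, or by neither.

Δl = 0 − 1 = -1; l_i + l_f = 1.
E1 (Δl = ±1): satisfied.
E2 (Δl = 0,±2, l_i+l_f ≥ 2): not satisfied.

E1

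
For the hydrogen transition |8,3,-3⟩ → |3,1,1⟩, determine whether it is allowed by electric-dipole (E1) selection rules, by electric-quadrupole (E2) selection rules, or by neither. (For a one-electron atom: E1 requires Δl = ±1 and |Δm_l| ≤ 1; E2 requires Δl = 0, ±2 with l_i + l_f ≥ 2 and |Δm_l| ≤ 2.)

Δl = 1 − 3 = -2; l_i + l_f = 4.
Δm_l = +4.
E1 (Δl = ±1, |Δm_l| ≤ 1): not satisfied.
E2 (Δl = 0,±2, l_i+l_f ≥ 2, |Δm_l| ≤ 2): not satisfied.

neither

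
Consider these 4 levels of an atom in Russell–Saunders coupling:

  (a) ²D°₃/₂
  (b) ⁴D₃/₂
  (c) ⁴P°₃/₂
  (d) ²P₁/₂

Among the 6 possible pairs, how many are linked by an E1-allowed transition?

2

(a)–(b): forbidden (ΔS).
(a)–(c): forbidden (parity, ΔS).
(a)–(d): allowed.
(b)–(c): allowed.
(b)–(d): forbidden (parity, ΔS).
(c)–(d): forbidden (ΔS).
Allowed pairs: 2 of 6.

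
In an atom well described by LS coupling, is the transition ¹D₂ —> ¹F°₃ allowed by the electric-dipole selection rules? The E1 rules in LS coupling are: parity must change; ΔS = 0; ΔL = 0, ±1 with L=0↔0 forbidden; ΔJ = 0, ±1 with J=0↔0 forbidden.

allowed

Parity must change: even → odd — ✓.
ΔS = 0: S: 0 → 0 — ✓.
ΔL = 0, ±1 (not L=0↔0): L: 2 → 3, ΔL = +1 — ✓.
ΔJ = 0, ±1 (not J=0↔0): J: 2 → 3, ΔJ = +1 — ✓.
All four E1 rules are satisfied.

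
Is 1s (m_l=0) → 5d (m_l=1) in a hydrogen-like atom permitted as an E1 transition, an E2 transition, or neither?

E2

Δl = 2 − 0 = +2; l_i + l_f = 2.
Δm_l = +1.
E1 (Δl = ±1, |Δm_l| ≤ 1): not satisfied.
E2 (Δl = 0,±2, l_i+l_f ≥ 2, |Δm_l| ≤ 2): satisfied.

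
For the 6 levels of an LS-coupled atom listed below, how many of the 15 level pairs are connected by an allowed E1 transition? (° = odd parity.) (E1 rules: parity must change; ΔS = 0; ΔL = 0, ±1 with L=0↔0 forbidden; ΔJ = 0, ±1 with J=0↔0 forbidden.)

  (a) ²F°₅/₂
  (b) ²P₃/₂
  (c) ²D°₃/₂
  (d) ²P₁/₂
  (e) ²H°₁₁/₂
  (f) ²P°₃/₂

(a)–(b): forbidden (ΔL).
(a)–(c): forbidden (parity).
(a)–(d): forbidden (ΔL, ΔJ).
(a)–(e): forbidden (parity, ΔL, ΔJ).
(a)–(f): forbidden (parity, ΔL).
(b)–(c): allowed.
(b)–(d): forbidden (parity).
(b)–(e): forbidden (ΔL, ΔJ).
(b)–(f): allowed.
(c)–(d): allowed.
(c)–(e): forbidden (parity, ΔL, ΔJ).
(c)–(f): forbidden (parity).
(d)–(e): forbidden (ΔL, ΔJ).
(d)–(f): allowed.
(e)–(f): forbidden (parity, ΔL, ΔJ).
Allowed pairs: 4 of 15.

4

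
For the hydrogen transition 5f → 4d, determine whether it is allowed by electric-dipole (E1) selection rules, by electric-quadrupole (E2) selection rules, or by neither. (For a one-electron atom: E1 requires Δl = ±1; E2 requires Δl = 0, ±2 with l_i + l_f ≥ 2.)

Δl = 2 − 3 = -1; l_i + l_f = 5.
E1 (Δl = ±1): satisfied.
E2 (Δl = 0,±2, l_i+l_f ≥ 2): not satisfied.

E1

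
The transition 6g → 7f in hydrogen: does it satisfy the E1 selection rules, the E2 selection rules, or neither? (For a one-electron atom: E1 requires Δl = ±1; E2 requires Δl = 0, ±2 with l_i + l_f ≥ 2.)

E1

Δl = 3 − 4 = -1; l_i + l_f = 7.
E1 (Δl = ±1): satisfied.
E2 (Δl = 0,±2, l_i+l_f ≥ 2): not satisfied.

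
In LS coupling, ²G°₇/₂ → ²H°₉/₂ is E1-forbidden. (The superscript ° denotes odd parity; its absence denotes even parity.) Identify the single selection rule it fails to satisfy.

parity

Initial level: S=1/2, L=4, J=7/2, parity odd. Final level: S=1/2, L=5, J=9/2, parity odd.
Parity must change: odd → odd — violated.
ΔS = 0: S: 1/2 → 1/2 — satisfied.
ΔJ = 0, ±1 (not J=0↔0): J: 7/2 → 9/2, ΔJ = +1 — satisfied.
ΔL = 0, ±1 (not L=0↔0): L: 4 → 5, ΔL = +1 — satisfied.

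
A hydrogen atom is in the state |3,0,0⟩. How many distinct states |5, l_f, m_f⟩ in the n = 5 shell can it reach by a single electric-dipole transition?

E1 requires Δl = ±1, so l_f ∈ {-1, 1}; with 0 ≤ l_f ≤ n_f−1 = 4, the allowed l_f values are {1}.
For l_f = 1: m_f ∈ {m_i−1, m_i, m_i+1} ∩ [−1, 1] = {-1, 0, 1} → 3 states.
Total: 3.

3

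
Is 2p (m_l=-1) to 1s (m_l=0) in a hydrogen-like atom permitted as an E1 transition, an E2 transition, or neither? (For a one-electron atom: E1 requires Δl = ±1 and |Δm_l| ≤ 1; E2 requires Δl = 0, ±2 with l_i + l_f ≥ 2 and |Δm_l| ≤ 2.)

Δl = 0 − 1 = -1; l_i + l_f = 1.
Δm_l = +1.
E1 (Δl = ±1, |Δm_l| ≤ 1): satisfied.
E2 (Δl = 0,±2, l_i+l_f ≥ 2, |Δm_l| ≤ 2): not satisfied.

E1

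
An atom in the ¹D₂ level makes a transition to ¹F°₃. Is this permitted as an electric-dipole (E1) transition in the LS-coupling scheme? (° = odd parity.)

Initial level: S=0, L=2, J=2, parity even. Final level: S=0, L=3, J=3, parity odd.
ΔS = 0: S: 0 → 0 — ok.
ΔJ = 0, ±1 (not J=0↔0): J: 2 → 3, ΔJ = +1 — ok.
Parity must change: even → odd — ok.
ΔL = 0, ±1 (not L=0↔0): L: 2 → 3, ΔL = +1 — ok.
All four E1 rules are satisfied.

allowed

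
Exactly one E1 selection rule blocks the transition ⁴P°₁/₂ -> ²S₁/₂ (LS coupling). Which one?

the ΔS = 0 rule

Initial level: S=3/2, L=1, J=1/2, parity odd. Final level: S=1/2, L=0, J=1/2, parity even.
Parity must change: odd → even — ✓.
ΔS = 0: S: 3/2 → 1/2 — ✗.
ΔL = 0, ±1 (not L=0↔0): L: 1 → 0, ΔL = -1 — ✓.
ΔJ = 0, ±1 (not J=0↔0): J: 1/2 → 1/2, ΔJ = +0 — ✓.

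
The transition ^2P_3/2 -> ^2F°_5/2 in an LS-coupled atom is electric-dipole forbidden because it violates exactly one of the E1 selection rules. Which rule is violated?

the ΔL = 0, ±1 rule

Initial level: S=1/2, L=1, J=3/2, parity even. Final level: S=1/2, L=3, J=5/2, parity odd.
Parity must change: even → odd — passes.
ΔS = 0: S: 1/2 → 1/2 — passes.
ΔL = 0, ±1 (not L=0↔0): L: 1 → 3, ΔL = +2 — fails.
ΔJ = 0, ±1 (not J=0↔0): J: 3/2 → 5/2, ΔJ = +1 — passes.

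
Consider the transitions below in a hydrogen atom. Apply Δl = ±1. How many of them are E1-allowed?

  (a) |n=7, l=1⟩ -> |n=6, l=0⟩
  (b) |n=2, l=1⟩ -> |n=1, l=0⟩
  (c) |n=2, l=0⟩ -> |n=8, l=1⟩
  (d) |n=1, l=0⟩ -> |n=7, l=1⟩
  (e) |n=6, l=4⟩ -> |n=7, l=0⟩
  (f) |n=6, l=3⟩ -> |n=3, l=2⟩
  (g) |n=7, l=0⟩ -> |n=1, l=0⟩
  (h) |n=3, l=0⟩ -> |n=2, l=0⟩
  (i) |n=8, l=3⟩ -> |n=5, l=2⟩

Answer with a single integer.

6

(a) allowed
(b) allowed
(c) allowed
(d) allowed
(e) forbidden — Δl = -4 (E1 requires Δl = ±1)
(f) allowed
(g) forbidden — Δl = +0 (E1 requires Δl = ±1)
(h) forbidden — Δl = +0 (E1 requires Δl = ±1)
(i) allowed
Total allowed: 6 of 9.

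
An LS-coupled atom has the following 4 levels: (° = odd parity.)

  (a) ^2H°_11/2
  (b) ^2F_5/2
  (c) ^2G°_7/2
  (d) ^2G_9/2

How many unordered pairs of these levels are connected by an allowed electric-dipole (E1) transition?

3

(a)–(b): forbidden (ΔL, ΔJ).
(a)–(c): forbidden (parity, ΔJ).
(a)–(d): allowed.
(b)–(c): allowed.
(b)–(d): forbidden (parity, ΔJ).
(c)–(d): allowed.
Allowed pairs: 3 of 6.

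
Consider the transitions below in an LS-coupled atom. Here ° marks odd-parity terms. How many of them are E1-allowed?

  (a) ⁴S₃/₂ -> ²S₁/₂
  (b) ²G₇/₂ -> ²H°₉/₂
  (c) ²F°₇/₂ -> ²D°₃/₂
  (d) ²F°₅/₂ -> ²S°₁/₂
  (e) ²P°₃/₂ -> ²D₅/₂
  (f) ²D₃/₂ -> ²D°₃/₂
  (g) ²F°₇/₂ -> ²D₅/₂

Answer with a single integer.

4

(a) forbidden (parity, ΔS, ΔL fail)
(b) allowed
(c) forbidden (parity, ΔJ fail)
(d) forbidden (parity, ΔL, ΔJ fail)
(e) allowed
(f) allowed
(g) allowed
Total allowed: 4 of 7.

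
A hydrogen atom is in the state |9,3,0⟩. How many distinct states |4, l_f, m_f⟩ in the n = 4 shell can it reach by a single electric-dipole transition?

E1 requires Δl = ±1, so l_f ∈ {2, 4}; with 0 ≤ l_f ≤ n_f−1 = 3, the allowed l_f values are {2}.
For l_f = 2: m_f ∈ {m_i−1, m_i, m_i+1} ∩ [−2, 2] = {-1, 0, 1} → 3 states.
Total: 3.

3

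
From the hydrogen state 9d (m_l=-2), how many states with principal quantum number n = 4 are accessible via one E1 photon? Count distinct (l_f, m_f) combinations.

E1 requires Δl = ±1, so l_f ∈ {1, 3}; with 0 ≤ l_f ≤ n_f−1 = 3, the allowed l_f values are {1, 3}.
For l_f = 1: m_f ∈ {m_i−1, m_i, m_i+1} ∩ [−1, 1] = {-1} → 1 state.
For l_f = 3: m_f ∈ {m_i−1, m_i, m_i+1} ∩ [−3, 3] = {-3, -2, -1} → 3 states.
Total: 4.

4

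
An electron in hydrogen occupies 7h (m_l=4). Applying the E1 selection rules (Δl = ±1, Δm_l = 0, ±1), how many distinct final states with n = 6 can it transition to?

E1 requires Δl = ±1, so l_f ∈ {4, 6}; with 0 ≤ l_f ≤ n_f−1 = 5, the allowed l_f values are {4}.
For l_f = 4: m_f ∈ {m_i−1, m_i, m_i+1} ∩ [−4, 4] = {3, 4} → 2 states.
Total: 2.

2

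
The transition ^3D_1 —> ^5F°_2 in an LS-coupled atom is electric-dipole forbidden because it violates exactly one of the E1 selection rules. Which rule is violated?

the ΔS = 0 rule

Reading off the term symbols: S 1→2, L 2→3, J 1→2, parity even→odd.
ΔJ = 0, ±1 (not J=0↔0): J: 1 → 2, ΔJ = +1 — ✓.
Parity must change: even → odd — ✓.
ΔL = 0, ±1 (not L=0↔0): L: 2 → 3, ΔL = +1 — ✓.
ΔS = 0: S: 1 → 2 — ✗.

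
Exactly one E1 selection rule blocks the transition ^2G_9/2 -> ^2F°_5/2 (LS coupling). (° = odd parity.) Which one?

the ΔJ = 0, ±1 rule

Reading off the term symbols: S 1/2→1/2, L 4→3, J 9/2→5/2, parity even→odd.
Parity must change: even → odd — ok.
ΔS = 0: S: 1/2 → 1/2 — ok.
ΔL = 0, ±1 (not L=0↔0): L: 4 → 3, ΔL = -1 — ok.
ΔJ = 0, ±1 (not J=0↔0): J: 9/2 → 5/2, ΔJ = -2 — fails.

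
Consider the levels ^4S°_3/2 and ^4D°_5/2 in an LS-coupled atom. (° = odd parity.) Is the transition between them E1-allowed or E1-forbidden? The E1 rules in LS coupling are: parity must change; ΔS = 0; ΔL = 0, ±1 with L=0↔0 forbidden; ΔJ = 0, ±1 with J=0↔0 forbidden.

ΔJ = 0, ±1 (not J=0↔0): J: 3/2 → 5/2, ΔJ = +1 — ok.
ΔL = 0, ±1 (not L=0↔0): L: 0 → 2, ΔL = +2 — fails.
Parity must change: odd → odd — fails.
ΔS = 0: S: 3/2 → 3/2 — ok.
Rule(s) violated: parity, ΔL.

forbidden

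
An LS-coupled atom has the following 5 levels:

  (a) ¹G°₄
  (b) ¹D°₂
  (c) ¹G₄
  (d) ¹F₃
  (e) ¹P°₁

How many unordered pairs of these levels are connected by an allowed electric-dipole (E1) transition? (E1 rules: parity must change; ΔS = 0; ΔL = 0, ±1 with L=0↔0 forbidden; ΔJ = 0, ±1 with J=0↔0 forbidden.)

3

(a)–(b): forbidden (parity, ΔL, ΔJ).
(a)–(c): allowed.
(a)–(d): allowed.
(a)–(e): forbidden (parity, ΔL, ΔJ).
(b)–(c): forbidden (ΔL, ΔJ).
(b)–(d): allowed.
(b)–(e): forbidden (parity).
(c)–(d): forbidden (parity).
(c)–(e): forbidden (ΔL, ΔJ).
(d)–(e): forbidden (ΔL, ΔJ).
Allowed pairs: 3 of 10.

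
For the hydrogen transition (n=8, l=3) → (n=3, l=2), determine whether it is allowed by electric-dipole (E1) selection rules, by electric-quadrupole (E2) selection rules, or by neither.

Δl = 2 − 3 = -1; l_i + l_f = 5.
E1 (Δl = ±1): satisfied.
E2 (Δl = 0,±2, l_i+l_f ≥ 2): not satisfied.

E1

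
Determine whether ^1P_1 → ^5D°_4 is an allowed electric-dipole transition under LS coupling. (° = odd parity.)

forbidden

ΔS = 0: S: 0 → 2 — fails.
ΔL = 0, ±1 (not L=0↔0): L: 1 → 2, ΔL = +1 — passes.
ΔJ = 0, ±1 (not J=0↔0): J: 1 → 4, ΔJ = +3 — fails.
Parity must change: even → odd — passes.
Rule(s) violated: ΔS, ΔJ.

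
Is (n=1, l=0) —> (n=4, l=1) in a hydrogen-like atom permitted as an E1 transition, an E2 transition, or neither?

E1

Δl = 1 − 0 = +1; l_i + l_f = 1.
E1 (Δl = ±1): satisfied.
E2 (Δl = 0,±2, l_i+l_f ≥ 2): not satisfied.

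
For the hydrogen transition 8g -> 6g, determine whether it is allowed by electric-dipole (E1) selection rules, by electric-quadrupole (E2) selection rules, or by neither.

E2

Δl = 4 − 4 = +0; l_i + l_f = 8.
E1 (Δl = ±1): not satisfied.
E2 (Δl = 0,±2, l_i+l_f ≥ 2): satisfied.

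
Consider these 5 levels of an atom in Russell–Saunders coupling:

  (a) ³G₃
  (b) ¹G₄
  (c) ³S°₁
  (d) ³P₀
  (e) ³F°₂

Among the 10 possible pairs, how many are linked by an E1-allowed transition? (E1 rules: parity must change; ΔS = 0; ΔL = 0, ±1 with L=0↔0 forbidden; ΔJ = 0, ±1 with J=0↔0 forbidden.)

(a)–(b): forbidden (parity, ΔS).
(a)–(c): forbidden (ΔL, ΔJ).
(a)–(d): forbidden (parity, ΔL, ΔJ).
(a)–(e): allowed.
(b)–(c): forbidden (ΔS, ΔL, ΔJ).
(b)–(d): forbidden (parity, ΔS, ΔL, ΔJ).
(b)–(e): forbidden (ΔS, ΔJ).
(c)–(d): allowed.
(c)–(e): forbidden (parity, ΔL).
(d)–(e): forbidden (ΔL, ΔJ).
Allowed pairs: 2 of 10.

2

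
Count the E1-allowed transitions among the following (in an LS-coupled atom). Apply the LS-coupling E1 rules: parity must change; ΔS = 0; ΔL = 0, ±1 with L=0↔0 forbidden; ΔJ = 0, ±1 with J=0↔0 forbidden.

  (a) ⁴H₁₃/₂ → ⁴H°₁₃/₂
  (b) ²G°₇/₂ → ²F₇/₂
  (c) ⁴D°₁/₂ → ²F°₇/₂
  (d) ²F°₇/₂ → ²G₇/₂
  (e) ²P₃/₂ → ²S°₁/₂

(a) allowed
(b) allowed
(c) forbidden (parity, ΔS, ΔJ fail)
(d) allowed
(e) allowed
Total allowed: 4 of 5.

4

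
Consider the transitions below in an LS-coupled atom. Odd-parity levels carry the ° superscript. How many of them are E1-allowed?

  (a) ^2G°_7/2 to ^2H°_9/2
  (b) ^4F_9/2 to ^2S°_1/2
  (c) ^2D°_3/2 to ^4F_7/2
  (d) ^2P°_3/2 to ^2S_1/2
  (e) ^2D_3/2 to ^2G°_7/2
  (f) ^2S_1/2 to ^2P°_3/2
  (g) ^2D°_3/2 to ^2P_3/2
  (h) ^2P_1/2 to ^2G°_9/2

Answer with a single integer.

3

(a) forbidden (parity fails)
(b) forbidden (ΔS, ΔL, ΔJ fail)
(c) forbidden (ΔS, ΔJ fail)
(d) allowed
(e) forbidden (ΔL, ΔJ fail)
(f) allowed
(g) allowed
(h) forbidden (ΔL, ΔJ fail)
Total allowed: 3 of 8.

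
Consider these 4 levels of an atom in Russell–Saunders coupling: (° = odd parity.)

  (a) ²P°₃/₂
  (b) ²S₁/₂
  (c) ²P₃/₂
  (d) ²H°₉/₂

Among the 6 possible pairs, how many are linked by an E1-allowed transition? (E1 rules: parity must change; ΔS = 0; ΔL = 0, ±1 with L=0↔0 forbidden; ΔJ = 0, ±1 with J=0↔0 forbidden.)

(a)–(b): allowed.
(a)–(c): allowed.
(a)–(d): forbidden (parity, ΔL, ΔJ).
(b)–(c): forbidden (parity).
(b)–(d): forbidden (ΔL, ΔJ).
(c)–(d): forbidden (ΔL, ΔJ).
Allowed pairs: 2 of 6.

2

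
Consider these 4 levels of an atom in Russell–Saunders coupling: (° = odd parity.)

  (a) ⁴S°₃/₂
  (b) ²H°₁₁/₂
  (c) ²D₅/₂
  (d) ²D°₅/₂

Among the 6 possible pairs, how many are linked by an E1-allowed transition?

(a)–(b): forbidden (parity, ΔS, ΔL, ΔJ).
(a)–(c): forbidden (ΔS, ΔL).
(a)–(d): forbidden (parity, ΔS, ΔL).
(b)–(c): forbidden (ΔL, ΔJ).
(b)–(d): forbidden (parity, ΔL, ΔJ).
(c)–(d): allowed.
Allowed pairs: 1 of 6.

1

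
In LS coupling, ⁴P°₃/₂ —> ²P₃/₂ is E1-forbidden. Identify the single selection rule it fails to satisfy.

the ΔS = 0 rule

Reading off the term symbols: S 3/2→1/2, L 1→1, J 3/2→3/2, parity odd→even.
ΔL = 0, ±1 (not L=0↔0): L: 1 → 1, ΔL = +0 — ok.
ΔS = 0: S: 3/2 → 1/2 — fails.
Parity must change: odd → even — ok.
ΔJ = 0, ±1 (not J=0↔0): J: 3/2 → 3/2, ΔJ = +0 — ok.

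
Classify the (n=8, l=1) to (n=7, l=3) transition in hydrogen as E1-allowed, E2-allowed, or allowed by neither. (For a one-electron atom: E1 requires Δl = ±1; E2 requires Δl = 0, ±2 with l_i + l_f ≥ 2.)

Δl = 3 − 1 = +2; l_i + l_f = 4.
E1 (Δl = ±1): not satisfied.
E2 (Δl = 0,±2, l_i+l_f ≥ 2): satisfied.

E2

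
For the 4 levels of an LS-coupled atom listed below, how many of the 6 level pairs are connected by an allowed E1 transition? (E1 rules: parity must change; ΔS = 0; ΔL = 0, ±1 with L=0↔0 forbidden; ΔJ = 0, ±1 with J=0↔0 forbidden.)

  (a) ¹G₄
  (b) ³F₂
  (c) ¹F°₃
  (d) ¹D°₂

1

(a)–(b): forbidden (parity, ΔS, ΔJ).
(a)–(c): allowed.
(a)–(d): forbidden (ΔL, ΔJ).
(b)–(c): forbidden (ΔS).
(b)–(d): forbidden (ΔS).
(c)–(d): forbidden (parity).
Allowed pairs: 1 of 6.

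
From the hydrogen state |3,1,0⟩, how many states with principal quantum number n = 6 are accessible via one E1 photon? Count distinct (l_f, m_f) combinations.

E1 requires Δl = ±1, so l_f ∈ {0, 2}; with 0 ≤ l_f ≤ n_f−1 = 5, the allowed l_f values are {0, 2}.
For l_f = 0: m_f ∈ {m_i−1, m_i, m_i+1} ∩ [−0, 0] = {0} → 1 state.
For l_f = 2: m_f ∈ {m_i−1, m_i, m_i+1} ∩ [−2, 2] = {-1, 0, 1} → 3 states.
Total: 4.

4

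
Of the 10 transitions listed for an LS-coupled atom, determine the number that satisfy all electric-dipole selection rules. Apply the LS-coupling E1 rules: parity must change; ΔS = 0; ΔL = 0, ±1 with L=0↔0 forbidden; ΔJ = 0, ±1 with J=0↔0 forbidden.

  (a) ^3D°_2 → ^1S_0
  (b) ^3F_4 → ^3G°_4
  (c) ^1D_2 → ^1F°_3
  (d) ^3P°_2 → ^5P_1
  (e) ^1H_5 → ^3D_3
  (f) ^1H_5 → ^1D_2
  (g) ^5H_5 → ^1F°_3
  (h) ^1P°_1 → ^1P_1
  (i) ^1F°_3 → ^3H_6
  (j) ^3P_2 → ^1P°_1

3

(a) forbidden (ΔS, ΔL, ΔJ fail)
(b) allowed
(c) allowed
(d) forbidden (ΔS fails)
(e) forbidden (parity, ΔS, ΔL, ΔJ fail)
(f) forbidden (parity, ΔL, ΔJ fail)
(g) forbidden (ΔS, ΔL, ΔJ fail)
(h) allowed
(i) forbidden (ΔS, ΔL, ΔJ fail)
(j) forbidden (ΔS fails)
Total allowed: 3 of 10.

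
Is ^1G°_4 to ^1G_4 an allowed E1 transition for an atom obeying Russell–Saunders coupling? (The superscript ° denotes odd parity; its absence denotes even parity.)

Reading off the term symbols: S 0→0, L 4→4, J 4→4, parity odd→even.
ΔL = 0, ±1 (not L=0↔0): L: 4 → 4, ΔL = +0 — ✓.
ΔJ = 0, ±1 (not J=0↔0): J: 4 → 4, ΔJ = +0 — ✓.
Parity must change: odd → even — ✓.
ΔS = 0: S: 0 → 0 — ✓.
All four E1 rules are satisfied.

allowed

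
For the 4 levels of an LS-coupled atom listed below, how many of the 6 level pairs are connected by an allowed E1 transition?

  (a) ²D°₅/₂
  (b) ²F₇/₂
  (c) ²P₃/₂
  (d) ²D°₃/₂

(a)–(b): allowed.
(a)–(c): allowed.
(a)–(d): forbidden (parity).
(b)–(c): forbidden (parity, ΔL, ΔJ).
(b)–(d): forbidden (ΔJ).
(c)–(d): allowed.
Allowed pairs: 3 of 6.

3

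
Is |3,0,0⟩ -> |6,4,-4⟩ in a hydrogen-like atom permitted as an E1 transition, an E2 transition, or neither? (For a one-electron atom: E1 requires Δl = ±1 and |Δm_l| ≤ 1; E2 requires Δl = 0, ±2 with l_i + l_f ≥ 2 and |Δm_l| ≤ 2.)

neither

Δl = 4 − 0 = +4; l_i + l_f = 4.
Δm_l = -4.
E1 (Δl = ±1, |Δm_l| ≤ 1): not satisfied.
E2 (Δl = 0,±2, l_i+l_f ≥ 2, |Δm_l| ≤ 2): not satisfied.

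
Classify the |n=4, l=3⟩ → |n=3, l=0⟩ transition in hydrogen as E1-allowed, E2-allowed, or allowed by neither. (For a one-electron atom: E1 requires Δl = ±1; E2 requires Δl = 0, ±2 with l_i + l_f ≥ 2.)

neither

Δl = 0 − 3 = -3; l_i + l_f = 3.
E1 (Δl = ±1): not satisfied.
E2 (Δl = 0,±2, l_i+l_f ≥ 2): not satisfied.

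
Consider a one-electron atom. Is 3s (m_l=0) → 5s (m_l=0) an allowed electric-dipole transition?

forbidden

Initial l = 0, final l = 0, so Δl = +0. E1 requires Δl = ±1: fails.
Δm_l = 0 − (0) = +0. E1 requires Δm_l = 0, ±1: ok.
The transition is electric-dipole forbidden.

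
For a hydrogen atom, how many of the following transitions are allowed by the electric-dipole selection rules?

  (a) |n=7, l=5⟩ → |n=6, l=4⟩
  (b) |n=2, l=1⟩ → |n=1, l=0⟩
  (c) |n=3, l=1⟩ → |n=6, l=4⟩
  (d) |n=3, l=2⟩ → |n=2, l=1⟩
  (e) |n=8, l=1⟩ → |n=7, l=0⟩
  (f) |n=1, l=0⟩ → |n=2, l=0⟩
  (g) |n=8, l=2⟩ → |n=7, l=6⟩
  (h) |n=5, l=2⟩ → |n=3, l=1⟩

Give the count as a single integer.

5

(a) allowed
(b) allowed
(c) forbidden — Δl = +3 (E1 requires Δl = ±1)
(d) allowed
(e) allowed
(f) forbidden — Δl = +0 (E1 requires Δl = ±1)
(g) forbidden — Δl = +4 (E1 requires Δl = ±1)
(h) allowed
Total allowed: 5 of 8.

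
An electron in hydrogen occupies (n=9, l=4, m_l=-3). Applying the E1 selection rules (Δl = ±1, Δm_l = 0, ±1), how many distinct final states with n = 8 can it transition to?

E1 requires Δl = ±1, so l_f ∈ {3, 5}; with 0 ≤ l_f ≤ n_f−1 = 7, the allowed l_f values are {3, 5}.
For l_f = 3: m_f ∈ {m_i−1, m_i, m_i+1} ∩ [−3, 3] = {-3, -2} → 2 states.
For l_f = 5: m_f ∈ {m_i−1, m_i, m_i+1} ∩ [−5, 5] = {-4, -3, -2} → 3 states.
Total: 5.

5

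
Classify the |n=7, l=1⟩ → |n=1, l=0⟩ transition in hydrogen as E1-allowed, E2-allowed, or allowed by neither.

E1

Δl = 0 − 1 = -1; l_i + l_f = 1.
E1 (Δl = ±1): satisfied.
E2 (Δl = 0,±2, l_i+l_f ≥ 2): not satisfied.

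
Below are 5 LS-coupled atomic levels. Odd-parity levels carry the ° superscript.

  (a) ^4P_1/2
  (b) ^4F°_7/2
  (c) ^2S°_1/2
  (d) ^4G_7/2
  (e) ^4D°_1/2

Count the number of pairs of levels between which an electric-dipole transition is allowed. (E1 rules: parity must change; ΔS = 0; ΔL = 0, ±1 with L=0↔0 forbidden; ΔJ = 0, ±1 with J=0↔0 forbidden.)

(a)–(b): forbidden (ΔL, ΔJ).
(a)–(c): forbidden (ΔS).
(a)–(d): forbidden (parity, ΔL, ΔJ).
(a)–(e): allowed.
(b)–(c): forbidden (parity, ΔS, ΔL, ΔJ).
(b)–(d): allowed.
(b)–(e): forbidden (parity, ΔJ).
(c)–(d): forbidden (ΔS, ΔL, ΔJ).
(c)–(e): forbidden (parity, ΔS, ΔL).
(d)–(e): forbidden (ΔL, ΔJ).
Allowed pairs: 2 of 10.

2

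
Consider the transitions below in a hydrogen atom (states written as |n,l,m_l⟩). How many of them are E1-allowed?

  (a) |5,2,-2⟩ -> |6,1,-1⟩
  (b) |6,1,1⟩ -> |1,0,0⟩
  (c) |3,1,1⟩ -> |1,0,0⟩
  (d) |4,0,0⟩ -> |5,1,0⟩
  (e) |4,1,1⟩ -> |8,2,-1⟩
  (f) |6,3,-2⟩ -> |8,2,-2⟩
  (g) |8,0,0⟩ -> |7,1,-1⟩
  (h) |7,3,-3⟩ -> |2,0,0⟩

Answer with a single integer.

6

(a) allowed
(b) allowed
(c) allowed
(d) allowed
(e) forbidden — Δm_l = -2 (E1 requires Δm_l = 0, ±1)
(f) allowed
(g) allowed
(h) forbidden — Δl = -3 (E1 requires Δl = ±1); Δm_l = +3 (E1 requires Δm_l = 0, ±1)
Total allowed: 6 of 8.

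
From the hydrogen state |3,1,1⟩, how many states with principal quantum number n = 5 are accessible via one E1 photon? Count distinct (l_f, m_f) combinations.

4

E1 requires Δl = ±1, so l_f ∈ {0, 2}; with 0 ≤ l_f ≤ n_f−1 = 4, the allowed l_f values are {0, 2}.
For l_f = 0: m_f ∈ {m_i−1, m_i, m_i+1} ∩ [−0, 0] = {0} → 1 state.
For l_f = 2: m_f ∈ {m_i−1, m_i, m_i+1} ∩ [−2, 2] = {0, 1, 2} → 3 states.
Total: 4.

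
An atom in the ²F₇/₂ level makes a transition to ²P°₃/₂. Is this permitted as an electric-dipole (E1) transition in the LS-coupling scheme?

forbidden

Parity must change: even → odd — satisfied.
ΔL = 0, ±1 (not L=0↔0): L: 3 → 1, ΔL = -2 — violated.
ΔS = 0: S: 1/2 → 1/2 — satisfied.
ΔJ = 0, ±1 (not J=0↔0): J: 7/2 → 3/2, ΔJ = -2 — violated.
Rule(s) violated: ΔL, ΔJ.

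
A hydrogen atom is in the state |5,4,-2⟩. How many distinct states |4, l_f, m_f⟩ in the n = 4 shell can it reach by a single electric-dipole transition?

3

E1 requires Δl = ±1, so l_f ∈ {3, 5}; with 0 ≤ l_f ≤ n_f−1 = 3, the allowed l_f values are {3}.
For l_f = 3: m_f ∈ {m_i−1, m_i, m_i+1} ∩ [−3, 3] = {-3, -2, -1} → 3 states.
Total: 3.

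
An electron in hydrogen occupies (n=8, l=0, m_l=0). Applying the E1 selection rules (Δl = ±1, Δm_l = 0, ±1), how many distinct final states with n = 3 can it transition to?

3

E1 requires Δl = ±1, so l_f ∈ {-1, 1}; with 0 ≤ l_f ≤ n_f−1 = 2, the allowed l_f values are {1}.
For l_f = 1: m_f ∈ {m_i−1, m_i, m_i+1} ∩ [−1, 1] = {-1, 0, 1} → 3 states.
Total: 3.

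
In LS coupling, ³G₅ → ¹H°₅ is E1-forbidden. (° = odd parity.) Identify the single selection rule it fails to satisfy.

Initial level: S=1, L=4, J=5, parity even. Final level: S=0, L=5, J=5, parity odd.
ΔS = 0: S: 1 → 0 — ✗.
ΔJ = 0, ±1 (not J=0↔0): J: 5 → 5, ΔJ = +0 — ✓.
ΔL = 0, ±1 (not L=0↔0): L: 4 → 5, ΔL = +1 — ✓.
Parity must change: even → odd — ✓.

the ΔS = 0 rule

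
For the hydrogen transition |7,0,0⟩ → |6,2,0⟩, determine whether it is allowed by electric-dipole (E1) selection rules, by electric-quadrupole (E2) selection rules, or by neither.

Δl = 2 − 0 = +2; l_i + l_f = 2.
Δm_l = +0.
E1 (Δl = ±1, |Δm_l| ≤ 1): not satisfied.
E2 (Δl = 0,±2, l_i+l_f ≥ 2, |Δm_l| ≤ 2): satisfied.

E2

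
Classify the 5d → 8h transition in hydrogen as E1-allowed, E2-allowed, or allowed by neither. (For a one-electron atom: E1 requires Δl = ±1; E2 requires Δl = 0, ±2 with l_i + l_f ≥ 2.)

neither

Δl = 5 − 2 = +3; l_i + l_f = 7.
E1 (Δl = ±1): not satisfied.
E2 (Δl = 0,±2, l_i+l_f ≥ 2): not satisfied.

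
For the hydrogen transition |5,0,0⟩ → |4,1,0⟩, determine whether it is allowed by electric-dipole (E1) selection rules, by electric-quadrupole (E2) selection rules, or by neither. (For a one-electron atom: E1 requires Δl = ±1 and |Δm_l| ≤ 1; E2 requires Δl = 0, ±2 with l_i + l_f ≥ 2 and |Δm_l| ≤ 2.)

E1

Δl = 1 − 0 = +1; l_i + l_f = 1.
Δm_l = +0.
E1 (Δl = ±1, |Δm_l| ≤ 1): satisfied.
E2 (Δl = 0,±2, l_i+l_f ≥ 2, |Δm_l| ≤ 2): not satisfied.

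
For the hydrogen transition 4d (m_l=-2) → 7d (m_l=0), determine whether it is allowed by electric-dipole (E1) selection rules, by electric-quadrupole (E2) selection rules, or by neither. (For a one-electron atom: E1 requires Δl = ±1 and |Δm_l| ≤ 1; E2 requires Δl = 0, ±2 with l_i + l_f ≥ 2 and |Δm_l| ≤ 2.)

Δl = 2 − 2 = +0; l_i + l_f = 4.
Δm_l = +2.
E1 (Δl = ±1, |Δm_l| ≤ 1): not satisfied.
E2 (Δl = 0,±2, l_i+l_f ≥ 2, |Δm_l| ≤ 2): satisfied.

E2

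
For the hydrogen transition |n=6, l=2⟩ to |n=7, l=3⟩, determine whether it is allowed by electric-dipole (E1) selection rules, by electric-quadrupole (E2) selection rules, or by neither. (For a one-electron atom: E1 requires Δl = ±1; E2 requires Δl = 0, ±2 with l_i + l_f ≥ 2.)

E1

Δl = 3 − 2 = +1; l_i + l_f = 5.
E1 (Δl = ±1): satisfied.
E2 (Δl = 0,±2, l_i+l_f ≥ 2): not satisfied.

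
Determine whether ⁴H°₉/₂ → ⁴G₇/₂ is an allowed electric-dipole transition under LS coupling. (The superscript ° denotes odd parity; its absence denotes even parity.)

ΔJ = 0, ±1 (not J=0↔0): J: 9/2 → 7/2, ΔJ = -1 — ok.
Parity must change: odd → even — ok.
ΔL = 0, ±1 (not L=0↔0): L: 5 → 4, ΔL = -1 — ok.
ΔS = 0: S: 3/2 → 3/2 — ok.
All four E1 rules are satisfied.

allowed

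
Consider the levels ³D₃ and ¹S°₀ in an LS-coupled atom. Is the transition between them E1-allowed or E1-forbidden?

Initial level: S=1, L=2, J=3, parity even. Final level: S=0, L=0, J=0, parity odd.
ΔL = 0, ±1 (not L=0↔0): L: 2 → 0, ΔL = -2 — ✗.
ΔJ = 0, ±1 (not J=0↔0): J: 3 → 0, ΔJ = -3 — ✗.
ΔS = 0: S: 1 → 0 — ✗.
Parity must change: even → odd — ✓.
Rule(s) violated: ΔS, ΔL, ΔJ.

forbidden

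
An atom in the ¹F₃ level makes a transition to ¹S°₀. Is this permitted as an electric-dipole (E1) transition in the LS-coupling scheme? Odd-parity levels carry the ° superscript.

forbidden

Parity must change: even → odd — ✓.
ΔS = 0: S: 0 → 0 — ✓.
ΔL = 0, ±1 (not L=0↔0): L: 3 → 0, ΔL = -3 — ✗.
ΔJ = 0, ±1 (not J=0↔0): J: 3 → 0, ΔJ = -3 — ✗.
Rule(s) violated: ΔL, ΔJ.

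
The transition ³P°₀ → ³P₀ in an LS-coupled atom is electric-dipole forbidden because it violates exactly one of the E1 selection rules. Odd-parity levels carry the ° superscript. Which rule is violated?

Parity must change: odd → even — ✓.
ΔJ = 0, ±1 (not J=0↔0): J: 0 → 0, ΔJ = +0 — ✗.
ΔS = 0: S: 1 → 1 — ✓.
ΔL = 0, ±1 (not L=0↔0): L: 1 → 1, ΔL = +0 — ✓.

the J=0 ↔ J=0 exclusion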